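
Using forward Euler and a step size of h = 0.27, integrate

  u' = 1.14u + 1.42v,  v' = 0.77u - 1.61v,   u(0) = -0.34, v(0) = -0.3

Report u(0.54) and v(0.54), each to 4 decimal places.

Euler on (u,v): u_{n+1} = u_n + h·u', v_{n+1} = v_n + h·v'.
0.000000: (-0.340000, -0.300000); f=(-0.813600, 0.221200) → (-0.559672, -0.240276)
0.270000: (-0.559672, -0.240276); f=(-0.979218, -0.044103) → (-0.824061, -0.252184)
(u(0.54), v(0.54)) ≈ (-0.8241, -0.2522)

-0.8241, -0.2522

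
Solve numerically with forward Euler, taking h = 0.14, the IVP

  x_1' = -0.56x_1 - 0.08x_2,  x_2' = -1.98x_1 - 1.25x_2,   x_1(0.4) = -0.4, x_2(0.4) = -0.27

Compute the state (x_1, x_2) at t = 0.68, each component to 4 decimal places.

-0.3357, 0.0091

Euler on (x_1,x_2): x_1_{n+1} = x_1_n + h·x_1', x_2_{n+1} = x_2_n + h·x_2'.
0.400000: (-0.400000, -0.270000); f=(0.245600, 1.129500) → (-0.365616, -0.111870)
0.540000: (-0.365616, -0.111870); f=(0.213695, 0.863757) → (-0.335699, 0.009056)
(x_1(0.68), x_2(0.68)) ≈ (-0.3357, 0.0091)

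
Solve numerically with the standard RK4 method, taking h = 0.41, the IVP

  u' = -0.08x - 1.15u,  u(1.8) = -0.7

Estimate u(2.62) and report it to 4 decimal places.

RK4: k1 = f(x_n, u_n); k2 = f(x_n + h/2, u_n + (h/2)·k1); k3 = f(x_n + h/2, u_n + (h/2)·k2); k4 = f(x_n + h, u_n + h·k3); u_{n+1} = u_n + (h/6)·(k1 + 2k2 + 2k3 + k4).
x=1.800000, u=-0.700000:
  k1 = f(1.800000, -0.700000) = 0.661000
  k2 = f(2.005000, -0.564495) = 0.488769
  k3 = f(2.005000, -0.599802) = 0.529373
  k4 = f(2.210000, -0.482957) = 0.378601
  u ← -0.700000 + (0.41/6)·(k1 + 2k2 + 2k3 + k4) = -0.489815
x=2.210000, u=-0.489815:
  k1 = f(2.210000, -0.489815) = 0.386487
  k2 = f(2.415000, -0.410585) = 0.278972
  k3 = f(2.415000, -0.432625) = 0.304319
  k4 = f(2.620000, -0.365044) = 0.210200
  u ← -0.489815 + (0.41/6)·(k1 + 2k2 + 2k3 + k4) = -0.369324
u(2.62) ≈ -0.3693

-0.3693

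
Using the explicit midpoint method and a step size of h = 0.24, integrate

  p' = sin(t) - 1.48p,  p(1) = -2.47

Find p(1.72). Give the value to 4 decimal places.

-0.4508

Midpoint: k1 = f(t_n, p_n); k2 = f(t_n + h/2, p_n + (h/2)·k1); p_{n+1} = p_n + h·k2.
t=1.000000, p=-2.470000:
  k1 = f(1.000000, -2.470000) = 4.497071
  k2 = f(1.120000, -1.930351) = 3.757021
  p ← -2.470000 + 0.24·3.757021 = -1.568315
t=1.240000, p=-1.568315:
  k1 = f(1.240000, -1.568315) = 3.266890
  k2 = f(1.360000, -1.176288) = 2.718771
  p ← -1.568315 + 0.24·2.718771 = -0.915810
t=1.480000, p=-0.915810:
  k1 = f(1.480000, -0.915810) = 2.351280
  k2 = f(1.600000, -0.633656) = 1.937385
  p ← -0.915810 + 0.24·1.937385 = -0.450838
p(1.72) ≈ -0.4508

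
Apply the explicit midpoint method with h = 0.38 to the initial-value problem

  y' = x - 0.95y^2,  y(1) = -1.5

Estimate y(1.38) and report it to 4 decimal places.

-2.1110

Midpoint: k1 = f(x_n, y_n); k2 = f(x_n + h/2, y_n + (h/2)·k1); y_{n+1} = y_n + h·k2.
x=1.000000, y=-1.500000:
  k1 = f(1.000000, -1.500000) = -1.137500
  k2 = f(1.190000, -1.716125) = -1.607831
  y ← -1.500000 + 0.38·(-1.607831) = -2.110976
y(1.38) ≈ -2.1110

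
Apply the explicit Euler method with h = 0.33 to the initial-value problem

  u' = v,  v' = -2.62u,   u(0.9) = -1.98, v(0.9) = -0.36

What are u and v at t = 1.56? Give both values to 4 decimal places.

-1.6527, 3.1665

Euler on (u,v): u_{n+1} = u_n + h·u', v_{n+1} = v_n + h·v'.
0.900000: (-1.980000, -0.360000); f=(-0.360000, 5.187600) → (-2.098800, 1.351908)
1.230000: (-2.098800, 1.351908); f=(1.351908, 5.498856) → (-1.652670, 3.166530)
(u(1.56), v(1.56)) ≈ (-1.6527, 3.1665)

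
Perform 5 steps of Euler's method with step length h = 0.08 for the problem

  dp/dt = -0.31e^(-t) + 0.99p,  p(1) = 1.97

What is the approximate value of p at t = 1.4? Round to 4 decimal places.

Euler: p_{n+1} = p_n + h·f(t_n, p_n).
t=1.000000, p=1.970000: f=1.836257 → p ← 1.970000 + 0.08·1.836257 = 2.116901
t=1.080000, p=2.116901: f=1.990457 → p ← 2.116901 + 0.08·1.990457 = 2.276137
t=1.160000, p=2.276137: f=2.156195 → p ← 2.276137 + 0.08·2.156195 = 2.448633
t=1.240000, p=2.448633: f=2.334437 → p ← 2.448633 + 0.08·2.334437 = 2.635388
t=1.320000, p=2.635388: f=2.526222 → p ← 2.635388 + 0.08·2.526222 = 2.837485
p(1.4) ≈ 2.8375

2.8375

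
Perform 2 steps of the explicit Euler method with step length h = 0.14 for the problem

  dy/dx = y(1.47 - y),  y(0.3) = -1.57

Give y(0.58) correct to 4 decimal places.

Euler: y_{n+1} = y_n + h·f(x_n, y_n).
x=0.300000, y=-1.570000: f=-4.772800 → y ← -1.570000 + 0.14·(-4.772800) = -2.238192
x=0.440000, y=-2.238192: f=-8.299646 → y ← -2.238192 + 0.14·(-8.299646) = -3.400142
y(0.58) ≈ -3.4001

-3.4001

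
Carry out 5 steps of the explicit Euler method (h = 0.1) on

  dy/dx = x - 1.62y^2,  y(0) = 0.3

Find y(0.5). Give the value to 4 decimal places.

Euler: y_{n+1} = y_n + h·f(x_n, y_n).
x=0.000000, y=0.300000: f=-0.145800 → y ← 0.300000 + 0.1·(-0.145800) = 0.285420
x=0.100000, y=0.285420: f=-0.031973 → y ← 0.285420 + 0.1·(-0.031973) = 0.282223
x=0.200000, y=0.282223: f=0.070968 → y ← 0.282223 + 0.1·0.070968 = 0.289319
x=0.300000, y=0.289319: f=0.164397 → y ← 0.289319 + 0.1·0.164397 = 0.305759
x=0.400000, y=0.305759: f=0.248548 → y ← 0.305759 + 0.1·0.248548 = 0.330614
y(0.5) ≈ 0.3306

0.3306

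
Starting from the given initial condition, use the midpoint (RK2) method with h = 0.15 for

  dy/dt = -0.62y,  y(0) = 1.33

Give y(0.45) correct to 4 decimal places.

1.0066

Midpoint: k1 = f(t_n, y_n); k2 = f(t_n + h/2, y_n + (h/2)·k1); y_{n+1} = y_n + h·k2.
t=0.000000, y=1.330000:
  k1 = f(0.000000, 1.330000) = -0.824600
  k2 = f(0.075000, 1.268155) = -0.786256
  y ← 1.330000 + 0.15·(-0.786256) = 1.212062
t=0.150000, y=1.212062:
  k1 = f(0.150000, 1.212062) = -0.751478
  k2 = f(0.225000, 1.155701) = -0.716534
  y ← 1.212062 + 0.15·(-0.716534) = 1.104581
t=0.300000, y=1.104581:
  k1 = f(0.300000, 1.104581) = -0.684840
  k2 = f(0.375000, 1.053218) = -0.652995
  y ← 1.104581 + 0.15·(-0.652995) = 1.006632
y(0.45) ≈ 1.0066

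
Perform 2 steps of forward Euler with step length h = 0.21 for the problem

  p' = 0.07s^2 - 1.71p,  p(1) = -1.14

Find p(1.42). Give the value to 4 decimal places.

Euler: p_{n+1} = p_n + h·f(s_n, p_n).
s=1.000000, p=-1.140000: f=2.019400 → p ← -1.140000 + 0.21·2.019400 = -0.715926
s=1.210000, p=-0.715926: f=1.326720 → p ← -0.715926 + 0.21·1.326720 = -0.437315
p(1.42) ≈ -0.4373

-0.4373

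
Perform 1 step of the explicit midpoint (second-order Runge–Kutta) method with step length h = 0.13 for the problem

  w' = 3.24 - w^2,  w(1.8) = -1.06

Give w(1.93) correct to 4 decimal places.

-0.7494

Midpoint: k1 = f(s_n, w_n); k2 = f(s_n + h/2, w_n + (h/2)·k1); w_{n+1} = w_n + h·k2.
s=1.800000, w=-1.060000:
  k1 = f(1.800000, -1.060000) = 2.116400
  k2 = f(1.865000, -0.922434) = 2.389116
  w ← -1.060000 + 0.13·2.389116 = -0.749415
w(1.93) ≈ -0.7494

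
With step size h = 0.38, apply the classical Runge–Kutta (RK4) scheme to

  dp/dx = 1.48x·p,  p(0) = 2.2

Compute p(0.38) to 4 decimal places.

2.4481

RK4: k1 = f(x_n, p_n); k2 = f(x_n + h/2, p_n + (h/2)·k1); k3 = f(x_n + h/2, p_n + (h/2)·k2); k4 = f(x_n + h, p_n + h·k3); p_{n+1} = p_n + (h/6)·(k1 + 2k2 + 2k3 + k4).
x=0.000000, p=2.200000:
  k1 = f(0.000000, 2.200000) = 0.000000
  k2 = f(0.190000, 2.200000) = 0.618640
  k3 = f(0.190000, 2.317542) = 0.651693
  k4 = f(0.380000, 2.447643) = 1.376555
  p ← 2.200000 + (0.38/6)·(k1 + 2k2 + 2k3 + k4) = 2.448091
p(0.38) ≈ 2.4481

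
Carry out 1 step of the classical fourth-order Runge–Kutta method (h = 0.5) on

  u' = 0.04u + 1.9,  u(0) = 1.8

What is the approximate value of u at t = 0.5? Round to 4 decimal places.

RK4: k1 = f(t_n, u_n); k2 = f(t_n + h/2, u_n + (h/2)·k1); k3 = f(t_n + h/2, u_n + (h/2)·k2); k4 = f(t_n + h, u_n + h·k3); u_{n+1} = u_n + (h/6)·(k1 + 2k2 + 2k3 + k4).
t=0.000000, u=1.800000:
  k1 = f(0.000000, 1.800000) = 1.972000
  k2 = f(0.250000, 2.293000) = 1.991720
  k3 = f(0.250000, 2.297930) = 1.991917
  k4 = f(0.500000, 2.795959) = 2.011838
  u ← 1.800000 + (0.5/6)·(k1 + 2k2 + 2k3 + k4) = 2.795926
u(0.5) ≈ 2.7959

2.7959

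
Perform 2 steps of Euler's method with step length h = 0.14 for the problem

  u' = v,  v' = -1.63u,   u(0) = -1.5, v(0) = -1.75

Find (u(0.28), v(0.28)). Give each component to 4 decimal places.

Euler on (u,v): u_{n+1} = u_n + h·u', v_{n+1} = v_n + h·v'.
0.000000: (-1.500000, -1.750000); f=(-1.750000, 2.445000) → (-1.745000, -1.407700)
0.140000: (-1.745000, -1.407700); f=(-1.407700, 2.844350) → (-1.942078, -1.009491)
(u(0.28), v(0.28)) ≈ (-1.9421, -1.0095)

-1.9421, -1.0095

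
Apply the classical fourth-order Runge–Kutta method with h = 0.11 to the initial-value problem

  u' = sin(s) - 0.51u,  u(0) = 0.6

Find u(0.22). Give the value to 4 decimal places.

0.5595

RK4: k1 = f(s_n, u_n); k2 = f(s_n + h/2, u_n + (h/2)·k1); k3 = f(s_n + h/2, u_n + (h/2)·k2); k4 = f(s_n + h, u_n + h·k3); u_{n+1} = u_n + (h/6)·(k1 + 2k2 + 2k3 + k4).
s=0.000000, u=0.600000:
  k1 = f(0.000000, 0.600000) = -0.306000
  k2 = f(0.055000, 0.583170) = -0.242444
  k3 = f(0.055000, 0.586666) = -0.244227
  k4 = f(0.110000, 0.573135) = -0.182521
  u ← 0.600000 + (0.11/6)·(k1 + 2k2 + 2k3 + k4) = 0.573199
s=0.110000, u=0.573199:
  k1 = f(0.110000, 0.573199) = -0.182553
  k2 = f(0.165000, 0.563159) = -0.122959
  k3 = f(0.165000, 0.566436) = -0.124630
  k4 = f(0.220000, 0.559490) = -0.067110
  u ← 0.573199 + (0.11/6)·(k1 + 2k2 + 2k3 + k4) = 0.559544
u(0.22) ≈ 0.5595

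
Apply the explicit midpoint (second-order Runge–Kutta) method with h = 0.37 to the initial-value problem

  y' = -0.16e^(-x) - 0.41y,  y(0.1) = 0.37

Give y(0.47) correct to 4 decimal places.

0.2777

Midpoint: k1 = f(x_n, y_n); k2 = f(x_n + h/2, y_n + (h/2)·k1); y_{n+1} = y_n + h·k2.
x=0.100000, y=0.370000:
  k1 = f(0.100000, 0.370000) = -0.296474
  k2 = f(0.285000, 0.315152) = -0.249535
  y ← 0.370000 + 0.37·(-0.249535) = 0.277672
y(0.47) ≈ 0.2777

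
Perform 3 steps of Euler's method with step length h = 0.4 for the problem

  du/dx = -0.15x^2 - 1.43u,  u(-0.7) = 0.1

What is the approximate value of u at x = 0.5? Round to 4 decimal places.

Euler: u_{n+1} = u_n + h·f(x_n, u_n).
x=-0.700000, u=0.100000: f=-0.216500 → u ← 0.100000 + 0.4·(-0.216500) = 0.013400
x=-0.300000, u=0.013400: f=-0.032662 → u ← 0.013400 + 0.4·(-0.032662) = 0.000335
x=0.100000, u=0.000335: f=-0.001979 → u ← 0.000335 + 0.4·(-0.001979) = -0.000457
u(0.5) ≈ -0.0005

-0.0005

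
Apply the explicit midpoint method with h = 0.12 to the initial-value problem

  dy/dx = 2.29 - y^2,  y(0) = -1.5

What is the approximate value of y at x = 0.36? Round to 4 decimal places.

Midpoint: k1 = f(x_n, y_n); k2 = f(x_n + h/2, y_n + (h/2)·k1); y_{n+1} = y_n + h·k2.
x=0.000000, y=-1.500000:
  k1 = f(0.000000, -1.500000) = 0.040000
  k2 = f(0.060000, -1.497600) = 0.047194
  y ← -1.500000 + 0.12·0.047194 = -1.494337
x=0.120000, y=-1.494337:
  k1 = f(0.120000, -1.494337) = 0.056958
  k2 = f(0.180000, -1.490919) = 0.067160
  y ← -1.494337 + 0.12·0.067160 = -1.486278
x=0.240000, y=-1.486278:
  k1 = f(0.240000, -1.486278) = 0.080979
  k2 = f(0.300000, -1.481419) = 0.095398
  y ← -1.486278 + 0.12·0.095398 = -1.474830
y(0.36) ≈ -1.4748

-1.4748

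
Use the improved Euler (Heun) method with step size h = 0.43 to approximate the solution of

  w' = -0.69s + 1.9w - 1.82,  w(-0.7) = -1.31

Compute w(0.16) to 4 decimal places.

Heun: k1 = f(s_n, w_n); k2 = f(s_n + h, w_n + h·k1); w_{n+1} = w_n + (h/2)·(k1 + k2).
s=-0.700000, w=-1.310000:
  k1 = f(-0.700000, -1.310000) = -3.826000
  k2 = f(-0.270000, -2.955180) = -7.248542
  w ← -1.310000 + (0.43/2)·(-3.826000 + (-7.248542)) = -3.691027
s=-0.270000, w=-3.691027:
  k1 = f(-0.270000, -3.691027) = -8.646650
  k2 = f(0.160000, -7.409086) = -16.007664
  w ← -3.691027 + (0.43/2)·(-8.646650 + (-16.007664)) = -8.991704
w(0.16) ≈ -8.9917

-8.9917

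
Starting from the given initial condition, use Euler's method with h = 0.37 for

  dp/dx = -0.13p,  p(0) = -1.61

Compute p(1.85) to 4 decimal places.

-1.2583

Euler: p_{n+1} = p_n + h·f(x_n, p_n).
x=0.000000, p=-1.610000: f=0.209300 → p ← -1.610000 + 0.37·0.209300 = -1.532559
x=0.370000, p=-1.532559: f=0.199233 → p ← -1.532559 + 0.37·0.199233 = -1.458843
x=0.740000, p=-1.458843: f=0.189650 → p ← -1.458843 + 0.37·0.189650 = -1.388673
x=1.110000, p=-1.388673: f=0.180527 → p ← -1.388673 + 0.37·0.180527 = -1.321877
x=1.480000, p=-1.321877: f=0.171844 → p ← -1.321877 + 0.37·0.171844 = -1.258295
p(1.85) ≈ -1.2583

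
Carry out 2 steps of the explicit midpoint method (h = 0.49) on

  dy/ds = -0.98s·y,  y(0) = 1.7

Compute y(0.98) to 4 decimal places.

Midpoint: k1 = f(s_n, y_n); k2 = f(s_n + h/2, y_n + (h/2)·k1); y_{n+1} = y_n + h·k2.
s=0.000000, y=1.700000:
  k1 = f(0.000000, 1.700000) = 0.000000
  k2 = f(0.245000, 1.700000) = -0.408170
  y ← 1.700000 + 0.49·(-0.408170) = 1.499997
s=0.490000, y=1.499997:
  k1 = f(0.490000, 1.499997) = -0.720298
  k2 = f(0.735000, 1.323524) = -0.953334
  y ← 1.499997 + 0.49·(-0.953334) = 1.032863
y(0.98) ≈ 1.0329

1.0329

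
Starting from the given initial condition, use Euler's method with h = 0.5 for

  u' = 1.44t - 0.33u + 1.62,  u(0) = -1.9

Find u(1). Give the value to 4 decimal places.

0.5216

Euler: u_{n+1} = u_n + h·f(t_n, u_n).
t=0.000000, u=-1.900000: f=2.247000 → u ← -1.900000 + 0.5·2.247000 = -0.776500
t=0.500000, u=-0.776500: f=2.596245 → u ← -0.776500 + 0.5·2.596245 = 0.521623
u(1) ≈ 0.5216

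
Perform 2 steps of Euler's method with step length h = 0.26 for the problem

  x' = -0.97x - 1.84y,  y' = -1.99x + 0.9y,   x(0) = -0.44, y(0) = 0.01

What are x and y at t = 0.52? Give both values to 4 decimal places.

-0.3644, 0.4689

Euler on (x,y): x_{n+1} = x_n + h·x', y_{n+1} = y_n + h·y'.
0.000000: (-0.440000, 0.010000); f=(0.408400, 0.884600) → (-0.333816, 0.239996)
0.260000: (-0.333816, 0.239996); f=(-0.117791, 0.880290) → (-0.364442, 0.468871)
(x(0.52), y(0.52)) ≈ (-0.3644, 0.4689)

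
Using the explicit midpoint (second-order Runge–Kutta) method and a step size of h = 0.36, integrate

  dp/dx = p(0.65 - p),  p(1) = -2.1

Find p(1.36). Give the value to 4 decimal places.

Midpoint: k1 = f(x_n, p_n); k2 = f(x_n + h/2, p_n + (h/2)·k1); p_{n+1} = p_n + h·k2.
x=1.000000, p=-2.100000:
  k1 = f(1.000000, -2.100000) = -5.775000
  k2 = f(1.180000, -3.139500) = -11.897135
  p ← -2.100000 + 0.36·(-11.897135) = -6.382969
p(1.36) ≈ -6.3830

-6.3830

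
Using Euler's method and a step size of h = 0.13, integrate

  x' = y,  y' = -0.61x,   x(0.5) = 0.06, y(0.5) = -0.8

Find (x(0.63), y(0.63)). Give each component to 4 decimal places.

-0.0440, -0.8048

Euler on (x,y): x_{n+1} = x_n + h·x', y_{n+1} = y_n + h·y'.
0.500000: (0.060000, -0.800000); f=(-0.800000, -0.036600) → (-0.044000, -0.804758)
(x(0.63), y(0.63)) ≈ (-0.0440, -0.8048)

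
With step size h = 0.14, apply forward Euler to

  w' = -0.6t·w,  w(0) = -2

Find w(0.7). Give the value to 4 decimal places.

-1.7743

Euler: w_{n+1} = w_n + h·f(t_n, w_n).
t=0.000000, w=-2.000000: f=0.000000 → w ← -2.000000 + 0.14·0.000000 = -2.000000
t=0.140000, w=-2.000000: f=0.168000 → w ← -2.000000 + 0.14·0.168000 = -1.976480
t=0.280000, w=-1.976480: f=0.332049 → w ← -1.976480 + 0.14·0.332049 = -1.929993
t=0.420000, w=-1.929993: f=0.486358 → w ← -1.929993 + 0.14·0.486358 = -1.861903
t=0.560000, w=-1.861903: f=0.625599 → w ← -1.861903 + 0.14·0.625599 = -1.774319
w(0.7) ≈ -1.7743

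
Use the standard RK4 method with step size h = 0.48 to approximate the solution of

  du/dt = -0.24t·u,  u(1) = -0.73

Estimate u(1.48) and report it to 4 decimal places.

RK4: k1 = f(t_n, u_n); k2 = f(t_n + h/2, u_n + (h/2)·k1); k3 = f(t_n + h/2, u_n + (h/2)·k2); k4 = f(t_n + h, u_n + h·k3); u_{n+1} = u_n + (h/6)·(k1 + 2k2 + 2k3 + k4).
t=1.000000, u=-0.730000:
  k1 = f(1.000000, -0.730000) = 0.175200
  k2 = f(1.240000, -0.687952) = 0.204735
  k3 = f(1.240000, -0.680864) = 0.202625
  k4 = f(1.480000, -0.632740) = 0.224749
  u ← -0.730000 + (0.48/6)·(k1 + 2k2 + 2k3 + k4) = -0.632827
u(1.48) ≈ -0.6328

-0.6328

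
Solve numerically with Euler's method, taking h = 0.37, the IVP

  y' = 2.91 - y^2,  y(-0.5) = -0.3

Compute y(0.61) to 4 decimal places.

Euler: y_{n+1} = y_n + h·f(s_n, y_n).
s=-0.500000, y=-0.300000: f=2.820000 → y ← -0.300000 + 0.37·2.820000 = 0.743400
s=-0.130000, y=0.743400: f=2.357356 → y ← 0.743400 + 0.37·2.357356 = 1.615622
s=0.240000, y=1.615622: f=0.299766 → y ← 1.615622 + 0.37·0.299766 = 1.726535
y(0.61) ≈ 1.7265

1.7265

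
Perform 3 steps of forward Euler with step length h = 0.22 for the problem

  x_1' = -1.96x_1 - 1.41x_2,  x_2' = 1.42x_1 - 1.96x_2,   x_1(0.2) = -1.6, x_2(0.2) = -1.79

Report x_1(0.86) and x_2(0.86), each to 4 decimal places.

0.4553, -0.4701

Euler on (x_1,x_2): x_1_{n+1} = x_1_n + h·x_1', x_2_{n+1} = x_2_n + h·x_2'.
0.200000: (-1.600000, -1.790000); f=(5.659900, 1.236400) → (-0.354822, -1.517992)
0.420000: (-0.354822, -1.517992); f=(2.835820, 2.471417) → (0.269058, -0.974280)
0.640000: (0.269058, -0.974280); f=(0.846381, 2.291652) → (0.455262, -0.470117)
(x_1(0.86), x_2(0.86)) ≈ (0.4553, -0.4701)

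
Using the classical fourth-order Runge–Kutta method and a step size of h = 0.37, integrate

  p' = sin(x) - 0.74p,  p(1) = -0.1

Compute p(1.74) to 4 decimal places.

0.4915

RK4: k1 = f(x_n, p_n); k2 = f(x_n + h/2, p_n + (h/2)·k1); k3 = f(x_n + h/2, p_n + (h/2)·k2); k4 = f(x_n + h, p_n + h·k3); p_{n+1} = p_n + (h/6)·(k1 + 2k2 + 2k3 + k4).
x=1.000000, p=-0.100000:
  k1 = f(1.000000, -0.100000) = 0.915471
  k2 = f(1.185000, 0.069362) = 0.875171
  k3 = f(1.185000, 0.061907) = 0.880688
  k4 = f(1.370000, 0.225855) = 0.812776
  p ← -0.100000 + (0.37/6)·(k1 + 2k2 + 2k3 + k4) = 0.223131
x=1.370000, p=0.223131:
  k1 = f(1.370000, 0.223131) = 0.814791
  k2 = f(1.555000, 0.373868) = 0.723213
  k3 = f(1.555000, 0.356926) = 0.735750
  k4 = f(1.740000, 0.495359) = 0.619154
  p ← 0.223131 + (0.37/6)·(k1 + 2k2 + 2k3 + k4) = 0.491497
p(1.74) ≈ 0.4915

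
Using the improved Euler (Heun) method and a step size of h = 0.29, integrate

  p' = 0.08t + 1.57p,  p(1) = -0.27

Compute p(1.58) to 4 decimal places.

-0.5664

Heun: k1 = f(t_n, p_n); k2 = f(t_n + h, p_n + h·k1); p_{n+1} = p_n + (h/2)·(k1 + k2).
t=1.000000, p=-0.270000:
  k1 = f(1.000000, -0.270000) = -0.343900
  k2 = f(1.290000, -0.369731) = -0.477278
  p ← -0.270000 + (0.29/2)·(-0.343900 + (-0.477278)) = -0.389071
t=1.290000, p=-0.389071:
  k1 = f(1.290000, -0.389071) = -0.507641
  k2 = f(1.580000, -0.536287) = -0.715570
  p ← -0.389071 + (0.29/2)·(-0.507641 + (-0.715570)) = -0.566436
p(1.58) ≈ -0.5664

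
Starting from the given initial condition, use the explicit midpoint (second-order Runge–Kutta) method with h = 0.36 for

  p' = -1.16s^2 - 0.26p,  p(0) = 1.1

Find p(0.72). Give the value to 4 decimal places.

0.7809

Midpoint: k1 = f(s_n, p_n); k2 = f(s_n + h/2, p_n + (h/2)·k1); p_{n+1} = p_n + h·k2.
s=0.000000, p=1.100000:
  k1 = f(0.000000, 1.100000) = -0.286000
  k2 = f(0.180000, 1.048520) = -0.310199
  p ← 1.100000 + 0.36·(-0.310199) = 0.988328
s=0.360000, p=0.988328:
  k1 = f(0.360000, 0.988328) = -0.407301
  k2 = f(0.540000, 0.915014) = -0.576160
  p ← 0.988328 + 0.36·(-0.576160) = 0.780911
p(0.72) ≈ 0.7809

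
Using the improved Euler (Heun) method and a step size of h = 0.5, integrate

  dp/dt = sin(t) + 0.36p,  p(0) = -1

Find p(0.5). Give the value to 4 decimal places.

Heun: k1 = f(t_n, p_n); k2 = f(t_n + h, p_n + h·k1); p_{n+1} = p_n + (h/2)·(k1 + k2).
t=0.000000, p=-1.000000:
  k1 = f(0.000000, -1.000000) = -0.360000
  k2 = f(0.500000, -1.180000) = 0.054626
  p ← -1.000000 + (0.5/2)·(-0.360000 + 0.054626) = -1.076344
p(0.5) ≈ -1.0763

-1.0763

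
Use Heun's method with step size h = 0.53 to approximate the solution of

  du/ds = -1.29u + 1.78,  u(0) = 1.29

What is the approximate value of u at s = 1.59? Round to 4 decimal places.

1.3649

Heun: k1 = f(s_n, u_n); k2 = f(s_n + h, u_n + h·k1); u_{n+1} = u_n + (h/2)·(k1 + k2).
s=0.000000, u=1.290000:
  k1 = f(0.000000, 1.290000) = 0.115900
  k2 = f(0.530000, 1.351427) = 0.036659
  u ← 1.290000 + (0.53/2)·(0.115900 + 0.036659) = 1.330428
s=0.530000, u=1.330428:
  k1 = f(0.530000, 1.330428) = 0.063748
  k2 = f(1.060000, 1.364214) = 0.020163
  u ← 1.330428 + (0.53/2)·(0.063748 + 0.020163) = 1.352665
s=1.060000, u=1.352665:
  k1 = f(1.060000, 1.352665) = 0.035063
  k2 = f(1.590000, 1.371248) = 0.011090
  u ← 1.352665 + (0.53/2)·(0.035063 + 0.011090) = 1.364895
u(1.59) ≈ 1.3649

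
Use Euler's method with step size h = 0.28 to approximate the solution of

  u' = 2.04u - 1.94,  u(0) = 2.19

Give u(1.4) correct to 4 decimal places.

Euler: u_{n+1} = u_n + h·f(x_n, u_n).
x=0.000000, u=2.190000: f=2.527600 → u ← 2.190000 + 0.28·2.527600 = 2.897728
x=0.280000, u=2.897728: f=3.971365 → u ← 2.897728 + 0.28·3.971365 = 4.009710
x=0.560000, u=4.009710: f=6.239809 → u ← 4.009710 + 0.28·6.239809 = 5.756857
x=0.840000, u=5.756857: f=9.803988 → u ← 5.756857 + 0.28·9.803988 = 8.501973
x=1.120000, u=8.501973: f=15.404025 → u ← 8.501973 + 0.28·15.404025 = 12.815100
u(1.4) ≈ 12.8151

12.8151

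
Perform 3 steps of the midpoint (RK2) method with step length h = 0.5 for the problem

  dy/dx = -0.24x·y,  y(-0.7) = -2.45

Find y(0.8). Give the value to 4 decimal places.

Midpoint: k1 = f(x_n, y_n); k2 = f(x_n + h/2, y_n + (h/2)·k1); y_{n+1} = y_n + h·k2.
x=-0.700000, y=-2.450000:
  k1 = f(-0.700000, -2.450000) = -0.411600
  k2 = f(-0.450000, -2.552900) = -0.275713
  y ← -2.450000 + 0.5·(-0.275713) = -2.587857
x=-0.200000, y=-2.587857:
  k1 = f(-0.200000, -2.587857) = -0.124217
  k2 = f(0.050000, -2.618911) = 0.031427
  y ← -2.587857 + 0.5·0.031427 = -2.572143
x=0.300000, y=-2.572143:
  k1 = f(0.300000, -2.572143) = 0.185194
  k2 = f(0.550000, -2.525845) = 0.333411
  y ← -2.572143 + 0.5·0.333411 = -2.405437
y(0.8) ≈ -2.4054

-2.4054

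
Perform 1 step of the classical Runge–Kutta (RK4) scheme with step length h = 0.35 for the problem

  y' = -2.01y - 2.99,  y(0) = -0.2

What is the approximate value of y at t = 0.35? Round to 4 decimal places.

-0.8488

RK4: k1 = f(t_n, y_n); k2 = f(t_n + h/2, y_n + (h/2)·k1); k3 = f(t_n + h/2, y_n + (h/2)·k2); k4 = f(t_n + h, y_n + h·k3); y_{n+1} = y_n + (h/6)·(k1 + 2k2 + 2k3 + k4).
t=0.000000, y=-0.200000:
  k1 = f(0.000000, -0.200000) = -2.588000
  k2 = f(0.175000, -0.652900) = -1.677671
  k3 = f(0.175000, -0.493592) = -1.997879
  k4 = f(0.350000, -0.899258) = -1.182492
  y ← -0.200000 + (0.35/6)·(k1 + 2k2 + 2k3 + k4) = -0.848760
y(0.35) ≈ -0.8488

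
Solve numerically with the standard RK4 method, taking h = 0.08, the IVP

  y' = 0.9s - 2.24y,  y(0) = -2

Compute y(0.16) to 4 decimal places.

-1.3873

RK4: k1 = f(s_n, y_n); k2 = f(s_n + h/2, y_n + (h/2)·k1); k3 = f(s_n + h/2, y_n + (h/2)·k2); k4 = f(s_n + h, y_n + h·k3); y_{n+1} = y_n + (h/6)·(k1 + 2k2 + 2k3 + k4).
s=0.000000, y=-2.000000:
  k1 = f(0.000000, -2.000000) = 4.480000
  k2 = f(0.040000, -1.820800) = 4.114592
  k3 = f(0.040000, -1.835416) = 4.147333
  k4 = f(0.080000, -1.668213) = 3.808798
  y ← -2.000000 + (0.08/6)·(k1 + 2k2 + 2k3 + k4) = -1.669165
s=0.080000, y=-1.669165:
  k1 = f(0.080000, -1.669165) = 3.810929
  k2 = f(0.120000, -1.516728) = 3.505470
  k3 = f(0.120000, -1.528946) = 3.532839
  k4 = f(0.160000, -1.386538) = 3.249844
  y ← -1.669165 + (0.08/6)·(k1 + 2k2 + 2k3 + k4) = -1.387333
y(0.16) ≈ -1.3873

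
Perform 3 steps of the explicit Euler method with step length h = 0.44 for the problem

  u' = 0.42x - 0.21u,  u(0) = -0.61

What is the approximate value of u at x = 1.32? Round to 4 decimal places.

-0.2196

Euler: u_{n+1} = u_n + h·f(x_n, u_n).
x=0.000000, u=-0.610000: f=0.128100 → u ← -0.610000 + 0.44·0.128100 = -0.553636
x=0.440000, u=-0.553636: f=0.301064 → u ← -0.553636 + 0.44·0.301064 = -0.421168
x=0.880000, u=-0.421168: f=0.458045 → u ← -0.421168 + 0.44·0.458045 = -0.219628
u(1.32) ≈ -0.2196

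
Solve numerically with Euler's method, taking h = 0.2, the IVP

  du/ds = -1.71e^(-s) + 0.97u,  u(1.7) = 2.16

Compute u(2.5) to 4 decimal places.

Euler: u_{n+1} = u_n + h·f(s_n, u_n).
s=1.700000, u=2.160000: f=1.782811 → u ← 2.160000 + 0.2·1.782811 = 2.516562
s=1.900000, u=2.516562: f=2.185303 → u ← 2.516562 + 0.2·2.185303 = 2.953623
s=2.100000, u=2.953623: f=2.655614 → u ← 2.953623 + 0.2·2.655614 = 3.484746
s=2.300000, u=3.484746: f=3.208761 → u ← 3.484746 + 0.2·3.208761 = 4.126498
u(2.5) ≈ 4.1265

4.1265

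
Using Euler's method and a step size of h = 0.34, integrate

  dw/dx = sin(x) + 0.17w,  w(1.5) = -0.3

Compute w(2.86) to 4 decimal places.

0.8855

Euler: w_{n+1} = w_n + h·f(x_n, w_n).
x=1.500000, w=-0.300000: f=0.946495 → w ← -0.300000 + 0.34·0.946495 = 0.021808
x=1.840000, w=0.021808: f=0.967690 → w ← 0.021808 + 0.34·0.967690 = 0.350823
x=2.180000, w=0.350823: f=0.879744 → w ← 0.350823 + 0.34·0.879744 = 0.649936
x=2.520000, w=0.649936: f=0.692820 → w ← 0.649936 + 0.34·0.692820 = 0.885495
w(2.86) ≈ 0.8855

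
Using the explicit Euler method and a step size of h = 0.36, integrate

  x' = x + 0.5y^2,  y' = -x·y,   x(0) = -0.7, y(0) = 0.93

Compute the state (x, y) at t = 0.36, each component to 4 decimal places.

Euler on (x,y): x_{n+1} = x_n + h·x', y_{n+1} = y_n + h·y'.
0.000000: (-0.700000, 0.930000); f=(-0.267550, 0.651000) → (-0.796318, 1.164360)
(x(0.36), y(0.36)) ≈ (-0.7963, 1.1644)

-0.7963, 1.1644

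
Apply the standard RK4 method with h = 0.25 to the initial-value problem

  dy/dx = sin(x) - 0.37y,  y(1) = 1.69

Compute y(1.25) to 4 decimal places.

RK4: k1 = f(x_n, y_n); k2 = f(x_n + h/2, y_n + (h/2)·k1); k3 = f(x_n + h/2, y_n + (h/2)·k2); k4 = f(x_n + h, y_n + h·k3); y_{n+1} = y_n + (h/6)·(k1 + 2k2 + 2k3 + k4).
x=1.000000, y=1.690000:
  k1 = f(1.000000, 1.690000) = 0.216171
  k2 = f(1.125000, 1.717021) = 0.266970
  k3 = f(1.125000, 1.723371) = 0.264620
  k4 = f(1.250000, 1.756155) = 0.299207
  y ← 1.690000 + (0.25/6)·(k1 + 2k2 + 2k3 + k4) = 1.755773
y(1.25) ≈ 1.7558

1.7558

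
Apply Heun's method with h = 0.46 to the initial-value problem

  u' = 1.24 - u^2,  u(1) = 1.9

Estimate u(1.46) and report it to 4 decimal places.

Heun: k1 = f(x_n, u_n); k2 = f(x_n + h, u_n + h·k1); u_{n+1} = u_n + (h/2)·(k1 + k2).
x=1.000000, u=1.900000:
  k1 = f(1.000000, 1.900000) = -2.370000
  k2 = f(1.460000, 0.809800) = 0.584224
  u ← 1.900000 + (0.46/2)·(-2.370000 + 0.584224) = 1.489272
u(1.46) ≈ 1.4893

1.4893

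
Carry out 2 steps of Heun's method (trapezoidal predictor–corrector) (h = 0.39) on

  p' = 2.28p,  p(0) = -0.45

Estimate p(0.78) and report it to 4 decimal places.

Heun: k1 = f(t_n, p_n); k2 = f(t_n + h, p_n + h·k1); p_{n+1} = p_n + (h/2)·(k1 + k2).
t=0.000000, p=-0.450000:
  k1 = f(0.000000, -0.450000) = -1.026000
  k2 = f(0.390000, -0.850140) = -1.938319
  p ← -0.450000 + (0.39/2)·(-1.026000 + (-1.938319)) = -1.028042
t=0.390000, p=-1.028042:
  k1 = f(0.390000, -1.028042) = -2.343936
  k2 = f(0.780000, -1.942177) = -4.428164
  p ← -1.028042 + (0.39/2)·(-2.343936 + (-4.428164)) = -2.348602
p(0.78) ≈ -2.3486

-2.3486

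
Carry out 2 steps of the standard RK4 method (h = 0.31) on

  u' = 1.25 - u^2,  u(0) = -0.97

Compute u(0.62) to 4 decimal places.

RK4: k1 = f(x_n, u_n); k2 = f(x_n + h/2, u_n + (h/2)·k1); k3 = f(x_n + h/2, u_n + (h/2)·k2); k4 = f(x_n + h, u_n + h·k3); u_{n+1} = u_n + (h/6)·(k1 + 2k2 + 2k3 + k4).
x=0.000000, u=-0.970000:
  k1 = f(0.000000, -0.970000) = 0.309100
  k2 = f(0.155000, -0.922090) = 0.399751
  k3 = f(0.155000, -0.908039) = 0.425466
  k4 = f(0.310000, -0.838106) = 0.547579
  u ← -0.970000 + (0.31/6)·(k1 + 2k2 + 2k3 + k4) = -0.840466
x=0.310000, u=-0.840466:
  k1 = f(0.310000, -0.840466) = 0.543617
  k2 = f(0.465000, -0.756205) = 0.678154
  k3 = f(0.465000, -0.735352) = 0.709257
  k4 = f(0.620000, -0.620596) = 0.864861
  u ← -0.840466 + (0.31/6)·(k1 + 2k2 + 2k3 + k4) = -0.624329
u(0.62) ≈ -0.6243

-0.6243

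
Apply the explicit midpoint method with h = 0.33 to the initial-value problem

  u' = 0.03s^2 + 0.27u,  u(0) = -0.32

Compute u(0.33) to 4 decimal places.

-0.3495

Midpoint: k1 = f(s_n, u_n); k2 = f(s_n + h/2, u_n + (h/2)·k1); u_{n+1} = u_n + h·k2.
s=0.000000, u=-0.320000:
  k1 = f(0.000000, -0.320000) = -0.086400
  k2 = f(0.165000, -0.334256) = -0.089432
  u ← -0.320000 + 0.33·(-0.089432) = -0.349513
u(0.33) ≈ -0.3495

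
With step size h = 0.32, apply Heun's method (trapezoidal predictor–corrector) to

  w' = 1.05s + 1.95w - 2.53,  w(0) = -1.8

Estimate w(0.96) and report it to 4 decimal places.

-16.4673

Heun: k1 = f(s_n, w_n); k2 = f(s_n + h, w_n + h·k1); w_{n+1} = w_n + (h/2)·(k1 + k2).
s=0.000000, w=-1.800000:
  k1 = f(0.000000, -1.800000) = -6.040000
  k2 = f(0.320000, -3.732800) = -9.472960
  w ← -1.800000 + (0.32/2)·(-6.040000 + (-9.472960)) = -4.282074
s=0.320000, w=-4.282074:
  k1 = f(0.320000, -4.282074) = -10.544044
  k2 = f(0.640000, -7.656168) = -16.787527
  w ← -4.282074 + (0.32/2)·(-10.544044 + (-16.787527)) = -8.655125
s=0.640000, w=-8.655125:
  k1 = f(0.640000, -8.655125) = -18.735493
  k2 = f(0.960000, -14.650483) = -30.090441
  w ← -8.655125 + (0.32/2)·(-18.735493 + (-30.090441)) = -16.467274
w(0.96) ≈ -16.4673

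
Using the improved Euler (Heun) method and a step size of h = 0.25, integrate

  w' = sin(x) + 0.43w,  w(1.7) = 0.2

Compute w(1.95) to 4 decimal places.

0.4761

Heun: k1 = f(x_n, w_n); k2 = f(x_n + h, w_n + h·k1); w_{n+1} = w_n + (h/2)·(k1 + k2).
x=1.700000, w=0.200000:
  k1 = f(1.700000, 0.200000) = 1.077665
  k2 = f(1.950000, 0.469416) = 1.130809
  w ← 0.200000 + (0.25/2)·(1.077665 + 1.130809) = 0.476059
w(1.95) ≈ 0.4761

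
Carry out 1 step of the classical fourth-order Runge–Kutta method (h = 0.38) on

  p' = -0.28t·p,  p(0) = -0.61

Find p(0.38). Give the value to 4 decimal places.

RK4: k1 = f(t_n, p_n); k2 = f(t_n + h/2, p_n + (h/2)·k1); k3 = f(t_n + h/2, p_n + (h/2)·k2); k4 = f(t_n + h, p_n + h·k3); p_{n+1} = p_n + (h/6)·(k1 + 2k2 + 2k3 + k4).
t=0.000000, p=-0.610000:
  k1 = f(0.000000, -0.610000) = 0.000000
  k2 = f(0.190000, -0.610000) = 0.032452
  k3 = f(0.190000, -0.603834) = 0.032124
  k4 = f(0.380000, -0.597793) = 0.063605
  p ← -0.610000 + (0.38/6)·(k1 + 2k2 + 2k3 + k4) = -0.597792
p(0.38) ≈ -0.5978

-0.5978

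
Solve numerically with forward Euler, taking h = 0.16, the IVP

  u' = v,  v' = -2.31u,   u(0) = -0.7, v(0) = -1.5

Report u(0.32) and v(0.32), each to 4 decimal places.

-1.1386, -0.8939

Euler on (u,v): u_{n+1} = u_n + h·u', v_{n+1} = v_n + h·v'.
0.000000: (-0.700000, -1.500000); f=(-1.500000, 1.617000) → (-0.940000, -1.241280)
0.160000: (-0.940000, -1.241280); f=(-1.241280, 2.171400) → (-1.138605, -0.893856)
(u(0.32), v(0.32)) ≈ (-1.1386, -0.8939)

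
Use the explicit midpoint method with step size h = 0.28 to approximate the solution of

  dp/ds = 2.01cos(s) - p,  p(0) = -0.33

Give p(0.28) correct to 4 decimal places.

0.2280

Midpoint: k1 = f(s_n, p_n); k2 = f(s_n + h/2, p_n + (h/2)·k1); p_{n+1} = p_n + h·k2.
s=0.000000, p=-0.330000:
  k1 = f(0.000000, -0.330000) = 2.340000
  k2 = f(0.140000, -0.002400) = 1.992734
  p ← -0.330000 + 0.28·1.992734 = 0.227966
p(0.28) ≈ 0.2280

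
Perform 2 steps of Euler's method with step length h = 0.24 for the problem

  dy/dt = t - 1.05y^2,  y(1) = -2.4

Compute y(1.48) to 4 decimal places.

Euler: y_{n+1} = y_n + h·f(t_n, y_n).
t=1.000000, y=-2.400000: f=-5.048000 → y ← -2.400000 + 0.24·(-5.048000) = -3.611520
t=1.240000, y=-3.611520: f=-12.455231 → y ← -3.611520 + 0.24·(-12.455231) = -6.600775
y(1.48) ≈ -6.6008

-6.6008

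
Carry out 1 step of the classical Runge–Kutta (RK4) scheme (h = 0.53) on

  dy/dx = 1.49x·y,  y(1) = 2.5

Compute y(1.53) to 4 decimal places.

RK4: k1 = f(x_n, y_n); k2 = f(x_n + h/2, y_n + (h/2)·k1); k3 = f(x_n + h/2, y_n + (h/2)·k2); k4 = f(x_n + h, y_n + h·k3); y_{n+1} = y_n + (h/6)·(k1 + 2k2 + 2k3 + k4).
x=1.000000, y=2.500000:
  k1 = f(1.000000, 2.500000) = 3.725000
  k2 = f(1.265000, 3.487125) = 6.572708
  k3 = f(1.265000, 4.241768) = 7.995095
  k4 = f(1.530000, 6.737401) = 15.359252
  y ← 2.500000 + (0.53/6)·(k1 + 2k2 + 2k3 + k4) = 6.759421
y(1.53) ≈ 6.7594

6.7594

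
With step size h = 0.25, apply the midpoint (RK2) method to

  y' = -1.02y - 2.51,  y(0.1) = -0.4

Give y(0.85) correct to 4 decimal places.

Midpoint: k1 = f(t_n, y_n); k2 = f(t_n + h/2, y_n + (h/2)·k1); y_{n+1} = y_n + h·k2.
t=0.100000, y=-0.400000:
  k1 = f(0.100000, -0.400000) = -2.102000
  k2 = f(0.225000, -0.662750) = -1.833995
  y ← -0.400000 + 0.25·(-1.833995) = -0.858499
t=0.350000, y=-0.858499:
  k1 = f(0.350000, -0.858499) = -1.634331
  k2 = f(0.475000, -1.062790) = -1.425954
  y ← -0.858499 + 0.25·(-1.425954) = -1.214987
t=0.600000, y=-1.214987:
  k1 = f(0.600000, -1.214987) = -1.270713
  k2 = f(0.725000, -1.373826) = -1.108697
  y ← -1.214987 + 0.25·(-1.108697) = -1.492162
y(0.85) ≈ -1.4922

-1.4922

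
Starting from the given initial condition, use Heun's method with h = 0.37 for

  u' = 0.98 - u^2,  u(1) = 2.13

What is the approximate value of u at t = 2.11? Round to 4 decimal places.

1.1332

Heun: k1 = f(t_n, u_n); k2 = f(t_n + h, u_n + h·k1); u_{n+1} = u_n + (h/2)·(k1 + k2).
t=1.000000, u=2.130000:
  k1 = f(1.000000, 2.130000) = -3.556900
  k2 = f(1.370000, 0.813947) = 0.317490
  u ← 2.130000 + (0.37/2)·(-3.556900 + 0.317490) = 1.530709
t=1.370000, u=1.530709:
  k1 = f(1.370000, 1.530709) = -1.363071
  k2 = f(1.740000, 1.026373) = -0.073442
  u ← 1.530709 + (0.37/2)·(-1.363071 + (-0.073442)) = 1.264954
t=1.740000, u=1.264954:
  k1 = f(1.740000, 1.264954) = -0.620110
  k2 = f(2.110000, 1.035514) = -0.092289
  u ← 1.264954 + (0.37/2)·(-0.620110 + (-0.092289)) = 1.133161
u(2.11) ≈ 1.1332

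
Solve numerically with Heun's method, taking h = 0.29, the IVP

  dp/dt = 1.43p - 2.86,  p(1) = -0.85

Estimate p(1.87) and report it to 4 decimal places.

Heun: k1 = f(t_n, p_n); k2 = f(t_n + h, p_n + h·k1); p_{n+1} = p_n + (h/2)·(k1 + k2).
t=1.000000, p=-0.850000:
  k1 = f(1.000000, -0.850000) = -4.075500
  k2 = f(1.290000, -2.031895) = -5.765610
  p ← -0.850000 + (0.29/2)·(-4.075500 + (-5.765610)) = -2.276961
t=1.290000, p=-2.276961:
  k1 = f(1.290000, -2.276961) = -6.116054
  k2 = f(1.580000, -4.050617) = -8.652382
  p ← -2.276961 + (0.29/2)·(-6.116054 + (-8.652382)) = -4.418384
t=1.580000, p=-4.418384:
  k1 = f(1.580000, -4.418384) = -9.178289
  k2 = f(1.870000, -7.080088) = -12.984526
  p ← -4.418384 + (0.29/2)·(-9.178289 + (-12.984526)) = -7.631992
p(1.87) ≈ -7.6320

-7.6320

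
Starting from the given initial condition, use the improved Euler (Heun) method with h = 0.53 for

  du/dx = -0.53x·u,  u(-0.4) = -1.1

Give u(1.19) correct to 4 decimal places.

Heun: k1 = f(x_n, u_n); k2 = f(x_n + h, u_n + h·k1); u_{n+1} = u_n + (h/2)·(k1 + k2).
x=-0.400000, u=-1.100000:
  k1 = f(-0.400000, -1.100000) = -0.233200
  k2 = f(0.130000, -1.223596) = 0.084306
  u ← -1.100000 + (0.53/2)·(-0.233200 + 0.084306) = -1.139457
x=0.130000, u=-1.139457:
  k1 = f(0.130000, -1.139457) = 0.078509
  k2 = f(0.660000, -1.097847) = 0.384027
  u ← -1.139457 + (0.53/2)·(0.078509 + 0.384027) = -1.016885
x=0.660000, u=-1.016885:
  k1 = f(0.660000, -1.016885) = 0.355706
  k2 = f(1.190000, -0.828361) = 0.522447
  u ← -1.016885 + (0.53/2)·(0.355706 + 0.522447) = -0.784174
u(1.19) ≈ -0.7842

-0.7842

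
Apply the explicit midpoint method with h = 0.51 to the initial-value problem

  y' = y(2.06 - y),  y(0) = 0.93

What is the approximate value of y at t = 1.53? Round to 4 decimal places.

1.9295

Midpoint: k1 = f(t_n, y_n); k2 = f(t_n + h/2, y_n + (h/2)·k1); y_{n+1} = y_n + h·k2.
t=0.000000, y=0.930000:
  k1 = f(0.000000, 0.930000) = 1.050900
  k2 = f(0.255000, 1.197979) = 1.032683
  y ← 0.930000 + 0.51·1.032683 = 1.456668
t=0.510000, y=1.456668:
  k1 = f(0.510000, 1.456668) = 0.878854
  k2 = f(0.765000, 1.680776) = 0.637390
  y ← 1.456668 + 0.51·0.637390 = 1.781737
t=1.020000, y=1.781737:
  k1 = f(1.020000, 1.781737) = 0.495791
  k2 = f(1.275000, 1.908164) = 0.289728
  y ← 1.781737 + 0.51·0.289728 = 1.929499
y(1.53) ≈ 1.9295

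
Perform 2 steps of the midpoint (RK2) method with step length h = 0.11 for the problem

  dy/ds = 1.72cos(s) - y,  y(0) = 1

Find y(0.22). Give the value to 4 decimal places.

Midpoint: k1 = f(s_n, y_n); k2 = f(s_n + h/2, y_n + (h/2)·k1); y_{n+1} = y_n + h·k2.
s=0.000000, y=1.000000:
  k1 = f(0.000000, 1.000000) = 0.720000
  k2 = f(0.055000, 1.039600) = 0.677799
  y ← 1.000000 + 0.11·0.677799 = 1.074558
s=0.110000, y=1.074558:
  k1 = f(0.110000, 1.074558) = 0.635047
  k2 = f(0.165000, 1.109485) = 0.587154
  y ← 1.074558 + 0.11·0.587154 = 1.139145
y(0.22) ≈ 1.1391

1.1391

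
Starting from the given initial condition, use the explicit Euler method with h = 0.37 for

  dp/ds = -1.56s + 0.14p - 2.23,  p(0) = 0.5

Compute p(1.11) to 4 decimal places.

-2.6757

Euler: p_{n+1} = p_n + h·f(s_n, p_n).
s=0.000000, p=0.500000: f=-2.160000 → p ← 0.500000 + 0.37·(-2.160000) = -0.299200
s=0.370000, p=-0.299200: f=-2.849088 → p ← -0.299200 + 0.37·(-2.849088) = -1.353363
s=0.740000, p=-1.353363: f=-3.573871 → p ← -1.353363 + 0.37·(-3.573871) = -2.675695
p(1.11) ≈ -2.6757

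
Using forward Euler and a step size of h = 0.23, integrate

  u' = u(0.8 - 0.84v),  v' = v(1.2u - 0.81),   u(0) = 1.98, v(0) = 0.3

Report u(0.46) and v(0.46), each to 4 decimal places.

2.4640, 0.5831

Euler on (u,v): u_{n+1} = u_n + h·u', v_{n+1} = v_n + h·v'.
0.000000: (1.980000, 0.300000); f=(1.085040, 0.469800) → (2.229559, 0.408054)
0.230000: (2.229559, 0.408054); f=(1.019432, 0.761213) → (2.464028, 0.583133)
(u(0.46), v(0.46)) ≈ (2.4640, 0.5831)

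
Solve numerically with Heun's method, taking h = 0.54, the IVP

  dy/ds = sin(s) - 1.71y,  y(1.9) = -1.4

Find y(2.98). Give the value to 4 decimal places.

-0.1998

Heun: k1 = f(s_n, y_n); k2 = f(s_n + h, y_n + h·k1); y_{n+1} = y_n + (h/2)·(k1 + k2).
s=1.900000, y=-1.400000:
  k1 = f(1.900000, -1.400000) = 3.340300
  k2 = f(2.440000, 0.403762) = -0.044998
  y ← -1.400000 + (0.54/2)·(3.340300 + (-0.044998)) = -0.510268
s=2.440000, y=-0.510268:
  k1 = f(2.440000, -0.510268) = 1.517994
  k2 = f(2.980000, 0.309448) = -0.368266
  y ← -0.510268 + (0.54/2)·(1.517994 + (-0.368266)) = -0.199842
y(2.98) ≈ -0.1998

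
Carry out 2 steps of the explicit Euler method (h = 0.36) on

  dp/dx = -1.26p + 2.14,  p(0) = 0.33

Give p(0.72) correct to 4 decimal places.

Euler: p_{n+1} = p_n + h·f(x_n, p_n).
x=0.000000, p=0.330000: f=1.724200 → p ← 0.330000 + 0.36·1.724200 = 0.950712
x=0.360000, p=0.950712: f=0.942103 → p ← 0.950712 + 0.36·0.942103 = 1.289869
p(0.72) ≈ 1.2899

1.2899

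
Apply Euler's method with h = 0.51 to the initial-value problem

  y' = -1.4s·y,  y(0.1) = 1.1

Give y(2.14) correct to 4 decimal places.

-0.0189

Euler: y_{n+1} = y_n + h·f(s_n, y_n).
s=0.100000, y=1.100000: f=-0.154000 → y ← 1.100000 + 0.51·(-0.154000) = 1.021460
s=0.610000, y=1.021460: f=-0.872327 → y ← 1.021460 + 0.51·(-0.872327) = 0.576573
s=1.120000, y=0.576573: f=-0.904067 → y ← 0.576573 + 0.51·(-0.904067) = 0.115499
s=1.630000, y=0.115499: f=-0.263569 → y ← 0.115499 + 0.51·(-0.263569) = -0.018921
y(2.14) ≈ -0.0189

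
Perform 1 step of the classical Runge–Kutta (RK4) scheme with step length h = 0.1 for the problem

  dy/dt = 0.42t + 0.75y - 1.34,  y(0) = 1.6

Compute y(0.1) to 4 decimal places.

1.5876

RK4: k1 = f(t_n, y_n); k2 = f(t_n + h/2, y_n + (h/2)·k1); k3 = f(t_n + h/2, y_n + (h/2)·k2); k4 = f(t_n + h, y_n + h·k3); y_{n+1} = y_n + (h/6)·(k1 + 2k2 + 2k3 + k4).
t=0.000000, y=1.600000:
  k1 = f(0.000000, 1.600000) = -0.140000
  k2 = f(0.050000, 1.593000) = -0.124250
  k3 = f(0.050000, 1.593788) = -0.123659
  k4 = f(0.100000, 1.587634) = -0.107274
  y ← 1.600000 + (0.1/6)·(k1 + 2k2 + 2k3 + k4) = 1.587615
y(0.1) ≈ 1.5876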